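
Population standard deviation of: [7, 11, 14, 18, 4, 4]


Mean = 58/6 = 29/3
  (7-29/3)²=64/9
  (11-29/3)²=16/9
  (14-29/3)²=169/9
  (18-29/3)²=625/9
  (4-29/3)²=289/9
  (4-29/3)²=289/9
Σ(x-μ)² = 484/3
σ² = (484/3)/6 = 242/9

σ = √(242/9) ≈ 5.1854


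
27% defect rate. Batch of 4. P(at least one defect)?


P(all good) = (73/100)^4 = 28398241/100000000
P(≥1 defect) = 71601759/100000000

P = 71601759/100000000 ≈ 71.60%


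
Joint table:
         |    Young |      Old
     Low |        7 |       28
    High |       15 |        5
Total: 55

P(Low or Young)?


P(Low∨Young) = P(Low) + P(Young) - P(Low∧Young)
= (35 + 22 - 7)/55 = 50/55 = 10/11

P = 10/11 ≈ 90.91%


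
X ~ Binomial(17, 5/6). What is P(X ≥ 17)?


P(X ≥ 17) = Σ P(X=i) for i=17..17
P(X=17) = 762939453125/16926659444736
Sum = 762939453125/16926659444736

P(X ≥ 17) = 762939453125/16926659444736 ≈ 4.51%


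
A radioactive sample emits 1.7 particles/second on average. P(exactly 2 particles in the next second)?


Poisson(λ=1.7): P(X=2) = e^(-λ)×λ^k/k!
= e^(-1.7) × 1.7^2 / 2!
≈ 0.1826835241 × 2.89 / 2 ≈ 0.263978

P(X=2) ≈ 0.263978 ≈ 26.40%


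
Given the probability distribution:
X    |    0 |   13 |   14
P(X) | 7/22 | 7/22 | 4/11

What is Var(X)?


E[X] = 203/22
E[X²] = 2751/22
Var(X) = E[X²] - (E[X])² = 2751/22 - 41209/484 = 19313/484

Var(X) = 19313/484 ≈ 39.9029


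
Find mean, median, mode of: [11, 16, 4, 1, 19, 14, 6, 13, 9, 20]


Sorted: [1, 4, 6, 9, 11, 13, 14, 16, 19, 20]
Mean = 113/10
Median = 12
Freq: {11: 1, 16: 1, 4: 1, 1: 1, 19: 1, 14: 1, 6: 1, 13: 1, 9: 1, 20: 1}
Mode: No mode

Mean=113/10, Median=12, Mode=No mode


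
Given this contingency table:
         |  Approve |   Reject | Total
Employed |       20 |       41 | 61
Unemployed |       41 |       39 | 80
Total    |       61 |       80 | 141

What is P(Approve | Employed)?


P(Approve | Employed) = 20/(20+41) = 20/61

P(Approve|Employed) = 20/61 ≈ 32.79%


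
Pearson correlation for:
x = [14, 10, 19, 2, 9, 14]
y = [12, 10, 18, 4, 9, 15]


n=6, Σx=68, Σy=68, Σxy=909, Σx²=938, Σy²=890
r = (6×909 - 68×68)/√((6×938 - 68²)(6×890 - 68²))
= 830/√(1004×716) = 830/√718864 ≈ 830/847.8585 ≈ 0.9789

r ≈ 0.9789


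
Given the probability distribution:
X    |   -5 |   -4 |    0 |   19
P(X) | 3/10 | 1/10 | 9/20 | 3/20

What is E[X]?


E[X] = Σ x·P(X=x)
= (-5)×(3/10) + (-4)×(1/10) + (0)×(9/20) + (19)×(3/20)
= 19/20

E[X] = 19/20


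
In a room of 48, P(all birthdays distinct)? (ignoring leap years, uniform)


P(all different) = Π(365-i)/365 for i=0..47
= (365/365)×(364/365)×...×(318/365)
= 0.039402

P ≈ 0.0394 ≈ 3.94%


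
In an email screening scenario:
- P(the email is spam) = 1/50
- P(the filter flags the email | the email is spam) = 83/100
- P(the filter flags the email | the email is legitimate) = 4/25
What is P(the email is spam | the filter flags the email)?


Using Bayes' theorem:
P(A|B) = P(B|A)·P(A) / P(B)

P(the filter flags the email) = 83/100 × 1/50 + 4/25 × 49/50
= 83/5000 + 98/625 = 867/5000

P(the email is spam|the filter flags the email) = (83/5000) / (867/5000) = 83/867

P(the email is spam|the filter flags the email) = 83/867 ≈ 9.57%


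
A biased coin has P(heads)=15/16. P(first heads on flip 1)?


Geometric: P(X=1) = (1-p)^(k-1)×p = (1/16)^0×15/16 = 15/16

P(X=1) = 15/16 ≈ 93.75%


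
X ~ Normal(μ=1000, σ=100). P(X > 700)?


z = (700-1000)/100 = -3.0
P(X > 700) = 1 - P(Z ≤ -3.0) = 1 - 0.0013 = 0.9987

P(X > 700) ≈ 0.9987


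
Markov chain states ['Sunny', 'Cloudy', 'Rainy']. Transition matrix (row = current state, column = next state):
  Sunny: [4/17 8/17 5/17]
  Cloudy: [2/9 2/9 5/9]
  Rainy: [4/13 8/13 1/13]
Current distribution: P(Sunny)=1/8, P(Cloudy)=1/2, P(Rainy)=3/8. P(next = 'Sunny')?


P(next=Sunny) = Σᵢ P(now=i)×P(i→Sunny)
= 1/8×4/17 + 1/2×2/9 + 3/8×4/13
= 1/34 + 1/9 + 3/26 = 509/1989

P = 509/1989 ≈ 0.2559


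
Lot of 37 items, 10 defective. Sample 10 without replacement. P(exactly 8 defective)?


Hypergeometric: C(10,8)×C(27,2)/C(37,10)
= 45×351/348330136 = 15795/348330136

P(X=8) = 15795/348330136 ≈ 0.00%


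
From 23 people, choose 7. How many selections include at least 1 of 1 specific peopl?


Complement: C(23,7) - C(22,7) = 245157 - 170544 = 74613

74613


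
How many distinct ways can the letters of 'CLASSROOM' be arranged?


Letters: 9, freq: {'C': 1, 'L': 1, 'A': 1, 'S': 2, 'R': 1, 'O': 2, 'M': 1}
9!/(1!×1!×1!×2!×1!×2!×1!) = 362880/4 = 90720

90720


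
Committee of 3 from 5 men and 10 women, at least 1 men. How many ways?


Count by #men:
  1M,2W: C(5,1)×C(10,2)=225
  2M,1W: C(5,2)×C(10,1)=100
  3M,0W: C(5,3)×C(10,0)=10
Total = 335

335


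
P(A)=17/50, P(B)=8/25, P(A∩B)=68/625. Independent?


P(A)×P(B) = 68/625
P(A∩B) = 68/625
Equal ✓ → Independent

Yes, independent


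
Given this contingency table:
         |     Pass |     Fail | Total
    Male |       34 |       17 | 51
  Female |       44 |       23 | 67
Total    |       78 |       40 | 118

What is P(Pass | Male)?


P(Pass | Male) = 34/(34+17) = 34/51 = 2/3

P(Pass|Male) = 2/3 ≈ 66.67%


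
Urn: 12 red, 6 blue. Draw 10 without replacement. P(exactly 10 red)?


Hypergeometric: C(12,10)×C(6,0)/C(18,10)
= 66×1/43758 = 1/663

P(X=10) = 1/663 ≈ 0.15%


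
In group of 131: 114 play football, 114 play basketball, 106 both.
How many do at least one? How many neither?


|A∪B| = 114+114-106 = 122
Neither = 131-122 = 9

At least one: 122; Neither: 9


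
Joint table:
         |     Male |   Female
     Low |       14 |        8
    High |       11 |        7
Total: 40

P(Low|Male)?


P(Low|Male) = 14/(14+11) = 14/25

P = 14/25 ≈ 56.00%


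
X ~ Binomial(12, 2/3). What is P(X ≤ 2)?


P(X ≤ 2) = Σ P(X=i) for i=0..2
P(X=0) = 1/531441
P(X=1) = 8/177147
P(X=2) = 88/177147
Sum = 289/531441

P(X ≤ 2) = 289/531441 ≈ 0.05%


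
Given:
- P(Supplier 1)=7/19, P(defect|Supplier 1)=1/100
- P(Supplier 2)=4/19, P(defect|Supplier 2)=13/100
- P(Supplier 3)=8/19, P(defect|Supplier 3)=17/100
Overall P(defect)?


P(B) = Σ P(B|Aᵢ)×P(Aᵢ)
  1/100×7/19 = 7/1900
  13/100×4/19 = 13/475
  17/100×8/19 = 34/475
Sum = 39/380

P(defect) = 39/380 ≈ 10.26%


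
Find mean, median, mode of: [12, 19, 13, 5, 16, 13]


Sorted: [5, 12, 13, 13, 16, 19]
Mean = 78/6 = 13
Median = 13
Freq: {12: 1, 19: 1, 13: 2, 5: 1, 16: 1}
Mode: [13]

Mean=13, Median=13, Mode=13


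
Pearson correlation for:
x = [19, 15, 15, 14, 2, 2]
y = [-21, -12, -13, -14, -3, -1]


n=6, Σx=67, Σy=-64, Σxy=-978, Σx²=1015, Σy²=960
r = (6×(-978) - 67×(-64))/√((6×1015 - 67²)(6×960 - (-64)²))
= -1580/√(1601×1664) = -1580/√2664064 ≈ -1580/1632.1961 ≈ -0.9680

r ≈ -0.9680


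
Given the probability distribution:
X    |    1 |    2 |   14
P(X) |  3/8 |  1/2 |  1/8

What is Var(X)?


E[X] = 25/8
E[X²] = 215/8
Var(X) = E[X²] - (E[X])² = 215/8 - 625/64 = 1095/64

Var(X) = 1095/64 ≈ 17.1094


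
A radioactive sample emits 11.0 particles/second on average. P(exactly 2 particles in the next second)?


Poisson(λ=11.0): P(X=2) = e^(-λ)×λ^k/k!
= e^(-11.0) × 11.0^2 / 2!
≈ 1.670170079e-05 × 121 / 2 ≈ 0.001010

P(X=2) ≈ 0.001010 ≈ 0.10%


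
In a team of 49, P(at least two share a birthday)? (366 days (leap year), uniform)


P(all different) = Π(366-i)/366 for i=0..48
= 0.034553
P(match) = 1 - 0.034553 = 0.965447

P ≈ 0.9654 ≈ 96.54%


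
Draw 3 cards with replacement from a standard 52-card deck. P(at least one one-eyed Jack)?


P(not a one-eyed Jack) = 50/52 = 25/26
P(none in 3 draws) = (25/26)^3 = 15625/17576
P(≥1 one-eyed Jack) = 1 - 15625/17576 = 1951/17576

P = 1951/17576 ≈ 11.10%


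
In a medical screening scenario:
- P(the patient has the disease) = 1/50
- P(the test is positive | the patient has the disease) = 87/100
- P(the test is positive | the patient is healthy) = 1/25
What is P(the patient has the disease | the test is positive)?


Using Bayes' theorem:
P(A|B) = P(B|A)·P(A) / P(B)

P(the test is positive) = 87/100 × 1/50 + 1/25 × 49/50
= 87/5000 + 49/1250 = 283/5000

P(the patient has the disease|the test is positive) = (87/5000) / (283/5000) = 87/283

P(the patient has the disease|the test is positive) = 87/283 ≈ 30.74%


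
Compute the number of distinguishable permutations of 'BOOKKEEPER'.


Letters: 10, freq: {'B': 1, 'O': 2, 'K': 2, 'E': 3, 'P': 1, 'R': 1}
10!/(1!×2!×2!×3!×1!×1!) = 3628800/24 = 151200

151200


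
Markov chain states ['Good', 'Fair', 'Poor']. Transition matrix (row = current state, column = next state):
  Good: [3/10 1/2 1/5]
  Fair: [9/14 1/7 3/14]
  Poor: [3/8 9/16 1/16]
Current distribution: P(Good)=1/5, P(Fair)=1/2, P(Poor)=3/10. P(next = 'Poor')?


P(next=Poor) = Σᵢ P(now=i)×P(i→Poor)
= 1/5×1/5 + 1/2×3/14 + 3/10×1/16
= 1/25 + 3/28 + 3/160 = 929/5600

P = 929/5600 ≈ 0.1659


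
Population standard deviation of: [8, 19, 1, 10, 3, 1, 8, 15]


Mean = 65/8
  (8-65/8)²=1/64
  (19-65/8)²=7569/64
  (1-65/8)²=3249/64
  (10-65/8)²=225/64
  (3-65/8)²=1681/64
  (1-65/8)²=3249/64
  (8-65/8)²=1/64
  (15-65/8)²=3025/64
Σ(x-μ)² = 2375/8
σ² = (2375/8)/8 = 2375/64

σ = √(2375/64) ≈ 6.0917


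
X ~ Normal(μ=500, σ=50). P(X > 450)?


z = (450-500)/50 = -1.0
P(X > 450) = 1 - P(Z ≤ -1.0) = 1 - 0.1587 = 0.8413

P(X > 450) ≈ 0.8413


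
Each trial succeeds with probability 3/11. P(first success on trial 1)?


Geometric: P(X=1) = (1-p)^(k-1)×p = (8/11)^0×3/11 = 3/11

P(X=1) = 3/11 ≈ 27.27%


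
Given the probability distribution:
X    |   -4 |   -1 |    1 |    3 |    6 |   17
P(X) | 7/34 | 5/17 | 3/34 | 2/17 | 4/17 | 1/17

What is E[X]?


E[X] = Σ x·P(X=x)
= (-4)×(7/34) + (-1)×(5/17) + (1)×(3/34) + (3)×(2/17) + (6)×(4/17) + (17)×(1/17)
= 59/34

E[X] = 59/34


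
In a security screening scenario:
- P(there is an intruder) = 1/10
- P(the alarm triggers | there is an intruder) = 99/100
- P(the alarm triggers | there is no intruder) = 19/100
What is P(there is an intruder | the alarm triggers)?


Using Bayes' theorem:
P(A|B) = P(B|A)·P(A) / P(B)

P(the alarm triggers) = 99/100 × 1/10 + 19/100 × 9/10
= 99/1000 + 171/1000 = 27/100

P(there is an intruder|the alarm triggers) = (99/1000) / (27/100) = 11/30

P(there is an intruder|the alarm triggers) = 11/30 ≈ 36.67%


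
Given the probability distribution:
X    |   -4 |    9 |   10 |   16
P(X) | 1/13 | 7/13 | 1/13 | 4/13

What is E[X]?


E[X] = Σ x·P(X=x)
= (-4)×(1/13) + (9)×(7/13) + (10)×(1/13) + (16)×(4/13)
= 133/13

E[X] = 133/13


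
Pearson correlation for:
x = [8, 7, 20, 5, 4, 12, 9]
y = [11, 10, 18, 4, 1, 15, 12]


n=7, Σx=65, Σy=71, Σxy=830, Σx²=779, Σy²=931
r = (7×830 - 65×71)/√((7×779 - 65²)(7×931 - 71²))
= 1195/√(1228×1476) = 1195/√1812528 ≈ 1195/1346.3016 ≈ 0.8876

r ≈ 0.8876


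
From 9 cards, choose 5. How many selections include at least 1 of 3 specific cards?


Complement: C(9,5) - C(6,5) = 126 - 6 = 120

120


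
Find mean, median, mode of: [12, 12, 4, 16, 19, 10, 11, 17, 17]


Sorted: [4, 10, 11, 12, 12, 16, 17, 17, 19]
Mean = 118/9
Median = 12
Freq: {12: 2, 4: 1, 16: 1, 19: 1, 10: 1, 11: 1, 17: 2}
Mode: [12, 17]

Mean=118/9, Median=12, Mode=[12, 17]


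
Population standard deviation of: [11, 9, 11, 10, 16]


Mean = 57/5
  (11-57/5)²=4/25
  (9-57/5)²=144/25
  (11-57/5)²=4/25
  (10-57/5)²=49/25
  (16-57/5)²=529/25
Σ(x-μ)² = 146/5
σ² = (146/5)/5 = 146/25

σ = √(146/25) ≈ 2.4166


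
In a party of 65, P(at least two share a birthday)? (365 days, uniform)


P(all different) = Π(365-i)/365 for i=0..64
= 0.002317
P(match) = 1 - 0.002317 = 0.997683

P ≈ 0.9977 ≈ 99.77%


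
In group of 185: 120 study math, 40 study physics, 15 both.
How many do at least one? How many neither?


|A∪B| = 120+40-15 = 145
Neither = 185-145 = 40

At least one: 145; Neither: 40


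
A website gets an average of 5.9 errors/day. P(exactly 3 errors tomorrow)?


Poisson(λ=5.9): P(X=3) = e^(-λ)×λ^k/k!
= e^(-5.9) × 5.9^3 / 3!
≈ 0.002739444819 × 205.379 / 6 ≈ 0.093771

P(X=3) ≈ 0.093771 ≈ 9.38%


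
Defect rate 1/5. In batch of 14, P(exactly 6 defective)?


Binomial: P(X=6) = C(14,6)×p^6×(1-p)^8
= 3003 × 1/15625 × 65536/390625 = 196804608/6103515625

P(X=6) = 196804608/6103515625 ≈ 3.22%


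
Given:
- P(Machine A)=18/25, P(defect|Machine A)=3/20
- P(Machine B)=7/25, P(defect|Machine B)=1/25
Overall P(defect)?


P(B) = Σ P(B|Aᵢ)×P(Aᵢ)
  3/20×18/25 = 27/250
  1/25×7/25 = 7/625
Sum = 149/1250

P(defect) = 149/1250 ≈ 11.92%


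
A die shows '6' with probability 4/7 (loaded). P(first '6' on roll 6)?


Geometric: P(X=6) = (1-p)^(k-1)×p = (3/7)^5×4/7 = 972/117649

P(X=6) = 972/117649 ≈ 0.83%


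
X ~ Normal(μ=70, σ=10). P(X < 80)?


z = (80-70)/10 = 1.0
P(Z < 1.0) = 0.8413

P(X < 80) ≈ 0.8413


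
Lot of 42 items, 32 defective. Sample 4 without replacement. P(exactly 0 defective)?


Hypergeometric: C(32,0)×C(10,4)/C(42,4)
= 1×210/111930 = 1/533

P(X=0) = 1/533 ≈ 0.19%


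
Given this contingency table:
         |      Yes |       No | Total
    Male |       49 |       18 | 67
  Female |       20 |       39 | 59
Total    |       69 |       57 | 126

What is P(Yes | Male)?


P(Yes | Male) = 49/(49+18) = 49/67

P(Yes|Male) = 49/67 ≈ 73.13%


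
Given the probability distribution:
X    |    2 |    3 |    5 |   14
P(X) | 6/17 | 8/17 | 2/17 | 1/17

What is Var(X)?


E[X] = 60/17
E[X²] = 342/17
Var(X) = E[X²] - (E[X])² = 342/17 - 3600/289 = 2214/289

Var(X) = 2214/289 ≈ 7.6609


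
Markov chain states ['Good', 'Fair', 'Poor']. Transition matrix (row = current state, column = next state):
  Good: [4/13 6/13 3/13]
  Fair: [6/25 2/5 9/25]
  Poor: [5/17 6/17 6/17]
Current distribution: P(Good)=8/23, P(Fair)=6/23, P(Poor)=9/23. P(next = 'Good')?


P(next=Good) = Σᵢ P(now=i)×P(i→Good)
= 8/23×4/13 + 6/23×6/25 + 9/23×5/17
= 32/299 + 36/575 + 45/391 = 36181/127075

P = 36181/127075 ≈ 0.2847


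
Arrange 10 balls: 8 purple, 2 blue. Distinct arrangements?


10!/(8!×2!) = 45

45


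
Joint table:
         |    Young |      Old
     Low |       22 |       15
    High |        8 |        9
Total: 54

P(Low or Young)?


P(Low∨Young) = P(Low) + P(Young) - P(Low∧Young)
= (37 + 30 - 22)/54 = 45/54 = 5/6

P = 5/6 ≈ 83.33%


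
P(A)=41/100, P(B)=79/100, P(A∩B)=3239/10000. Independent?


P(A)×P(B) = 3239/10000
P(A∩B) = 3239/10000
Equal ✓ → Independent

Yes, independent


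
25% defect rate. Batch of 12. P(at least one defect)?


P(all good) = (3/4)^12 = 531441/16777216
P(≥1 defect) = 16245775/16777216

P = 16245775/16777216 ≈ 96.83%


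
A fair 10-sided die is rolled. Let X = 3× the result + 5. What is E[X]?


E[die] = (1+10)/2 = 11/2
E[X] = 3×11/2 + 5 = 43/2

E[X] = 43/2


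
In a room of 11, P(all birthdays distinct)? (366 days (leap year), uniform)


P(all different) = Π(366-i)/366 for i=0..10
= (366/366)×(365/366)×...×(356/366)
= 0.859219

P ≈ 0.8592 ≈ 85.92%


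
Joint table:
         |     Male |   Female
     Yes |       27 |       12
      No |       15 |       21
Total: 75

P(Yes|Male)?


P(Yes|Male) = 27/(27+15) = 27/42 = 9/14

P = 9/14 ≈ 64.29%


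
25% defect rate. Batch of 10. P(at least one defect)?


P(all good) = (3/4)^10 = 59049/1048576
P(≥1 defect) = 989527/1048576

P = 989527/1048576 ≈ 94.37%


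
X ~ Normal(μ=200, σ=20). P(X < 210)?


z = (210-200)/20 = 0.5
P(Z < 0.5) = 0.6915

P(X < 210) ≈ 0.6915


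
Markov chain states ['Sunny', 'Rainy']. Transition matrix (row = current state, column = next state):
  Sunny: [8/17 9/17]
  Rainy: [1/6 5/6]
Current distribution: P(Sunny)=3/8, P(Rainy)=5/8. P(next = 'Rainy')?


P(next=Rainy) = Σᵢ P(now=i)×P(i→Rainy)
= 3/8×9/17 + 5/8×5/6
= 27/136 + 25/48 = 587/816

P = 587/816 ≈ 0.7194


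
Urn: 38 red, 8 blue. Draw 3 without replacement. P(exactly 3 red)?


Hypergeometric: C(38,3)×C(8,0)/C(46,3)
= 8436×1/15180 = 703/1265

P(X=3) = 703/1265 ≈ 55.57%


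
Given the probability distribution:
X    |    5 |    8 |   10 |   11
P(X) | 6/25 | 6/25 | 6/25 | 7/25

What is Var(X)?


E[X] = 43/5
E[X²] = 1981/25
Var(X) = E[X²] - (E[X])² = 1981/25 - 1849/25 = 132/25

Var(X) = 132/25 ≈ 5.2800


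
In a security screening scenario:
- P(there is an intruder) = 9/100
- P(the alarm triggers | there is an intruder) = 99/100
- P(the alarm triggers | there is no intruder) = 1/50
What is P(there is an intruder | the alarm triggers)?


Using Bayes' theorem:
P(A|B) = P(B|A)·P(A) / P(B)

P(the alarm triggers) = 99/100 × 9/100 + 1/50 × 91/100
= 891/10000 + 91/5000 = 1073/10000

P(there is an intruder|the alarm triggers) = (891/10000) / (1073/10000) = 891/1073

P(there is an intruder|the alarm triggers) = 891/1073 ≈ 83.04%


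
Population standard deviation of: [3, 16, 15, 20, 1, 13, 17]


Mean = 85/7
  (3-85/7)²=4096/49
  (16-85/7)²=729/49
  (15-85/7)²=400/49
  (20-85/7)²=3025/49
  (1-85/7)²=6084/49
  (13-85/7)²=36/49
  (17-85/7)²=1156/49
Σ(x-μ)² = 2218/7
σ² = (2218/7)/7 = 2218/49

σ = √(2218/49) ≈ 6.7279


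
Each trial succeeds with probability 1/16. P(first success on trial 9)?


Geometric: P(X=9) = (1-p)^(k-1)×p = (15/16)^8×1/16 = 2562890625/68719476736

P(X=9) = 2562890625/68719476736 ≈ 3.73%


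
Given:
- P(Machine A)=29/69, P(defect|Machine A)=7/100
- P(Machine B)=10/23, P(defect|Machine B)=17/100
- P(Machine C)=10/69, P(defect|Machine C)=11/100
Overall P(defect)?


P(B) = Σ P(B|Aᵢ)×P(Aᵢ)
  7/100×29/69 = 203/6900
  17/100×10/23 = 17/230
  11/100×10/69 = 11/690
Sum = 823/6900

P(defect) = 823/6900 ≈ 11.93%


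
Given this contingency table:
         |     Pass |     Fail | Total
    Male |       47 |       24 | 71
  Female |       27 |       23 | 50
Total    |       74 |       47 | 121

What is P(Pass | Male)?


P(Pass | Male) = 47/(47+24) = 47/71

P(Pass|Male) = 47/71 ≈ 66.20%


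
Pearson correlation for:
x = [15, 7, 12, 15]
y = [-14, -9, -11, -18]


n=4, Σx=49, Σy=-52, Σxy=-675, Σx²=643, Σy²=722
r = (4×(-675) - 49×(-52))/√((4×643 - 49²)(4×722 - (-52)²))
= -152/√(171×184) = -152/√31464 ≈ -152/177.3809 ≈ -0.8569

r ≈ -0.8569


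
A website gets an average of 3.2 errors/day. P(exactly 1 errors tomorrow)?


Poisson(λ=3.2): P(X=1) = e^(-λ)×λ^k/k!
= e^(-3.2) × 3.2^1 / 1!
≈ 0.04076220398 × 3.2 / 1 ≈ 0.130439

P(X=1) ≈ 0.130439 ≈ 13.04%


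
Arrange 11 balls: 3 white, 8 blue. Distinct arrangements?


11!/(3!×8!) = 165

165


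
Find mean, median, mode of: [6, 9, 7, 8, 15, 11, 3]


Sorted: [3, 6, 7, 8, 9, 11, 15]
Mean = 59/7
Median = 8
Freq: {6: 1, 9: 1, 7: 1, 8: 1, 15: 1, 11: 1, 3: 1}
Mode: No mode

Mean=59/7, Median=8, Mode=No mode


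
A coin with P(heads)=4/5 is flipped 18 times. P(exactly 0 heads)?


Binomial: P(X=0) = C(18,0)×p^0×(1-p)^18
= 1 × 1 × 1/3814697265625 = 1/3814697265625

P(X=0) = 1/3814697265625 ≈ 0.00%


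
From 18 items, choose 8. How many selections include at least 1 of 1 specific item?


Complement: C(18,8) - C(17,8) = 43758 - 24310 = 19448

19448


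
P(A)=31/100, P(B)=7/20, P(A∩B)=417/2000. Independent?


P(A)×P(B) = 217/2000
P(A∩B) = 417/2000
Not equal → NOT independent

No, not independent


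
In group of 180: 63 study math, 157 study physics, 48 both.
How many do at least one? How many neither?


|A∪B| = 63+157-48 = 172
Neither = 180-172 = 8

At least one: 172; Neither: 8


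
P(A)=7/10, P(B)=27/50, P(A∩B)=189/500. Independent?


P(A)×P(B) = 189/500
P(A∩B) = 189/500
Equal ✓ → Independent

Yes, independent


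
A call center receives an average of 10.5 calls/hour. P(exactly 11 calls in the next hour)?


Poisson(λ=10.5): P(X=11) = e^(-λ)×λ^k/k!
= e^(-10.5) × 10.5^11 / 11!
≈ 2.753644935e-05 × 171033935812 / 39916800 ≈ 0.117987

P(X=11) ≈ 0.117987 ≈ 11.80%


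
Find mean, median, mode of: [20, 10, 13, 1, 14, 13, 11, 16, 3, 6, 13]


Sorted: [1, 3, 6, 10, 11, 13, 13, 13, 14, 16, 20]
Mean = 120/11
Median = 13
Freq: {20: 1, 10: 1, 13: 3, 1: 1, 14: 1, 11: 1, 16: 1, 3: 1, 6: 1}
Mode: [13]

Mean=120/11, Median=13, Mode=13


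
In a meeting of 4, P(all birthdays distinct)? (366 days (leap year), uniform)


P(all different) = Π(366-i)/366 for i=0..3
= (366/366)×(365/366)×...×(363/366)
= 0.983689

P ≈ 0.9837 ≈ 98.37%


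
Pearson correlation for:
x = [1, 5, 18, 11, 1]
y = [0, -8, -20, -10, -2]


n=5, Σx=36, Σy=-40, Σxy=-512, Σx²=472, Σy²=568
r = (5×(-512) - 36×(-40))/√((5×472 - 36²)(5×568 - (-40)²))
= -1120/√(1064×1240) = -1120/√1319360 ≈ -1120/1148.6340 ≈ -0.9751

r ≈ -0.9751


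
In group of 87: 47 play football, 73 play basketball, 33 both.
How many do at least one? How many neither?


|A∪B| = 47+73-33 = 87
Neither = 87-87 = 0

At least one: 87; Neither: 0


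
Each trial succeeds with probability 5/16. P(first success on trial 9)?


Geometric: P(X=9) = (1-p)^(k-1)×p = (11/16)^8×5/16 = 1071794405/68719476736

P(X=9) = 1071794405/68719476736 ≈ 1.56%


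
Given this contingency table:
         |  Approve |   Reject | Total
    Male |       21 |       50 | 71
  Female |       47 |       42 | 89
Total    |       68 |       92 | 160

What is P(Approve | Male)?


P(Approve | Male) = 21/(21+50) = 21/71

P(Approve|Male) = 21/71 ≈ 29.58%


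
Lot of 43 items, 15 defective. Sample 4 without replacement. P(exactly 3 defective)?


Hypergeometric: C(15,3)×C(28,1)/C(43,4)
= 455×28/123410 = 182/1763

P(X=3) = 182/1763 ≈ 10.32%


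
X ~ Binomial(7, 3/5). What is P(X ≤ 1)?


P(X ≤ 1) = Σ P(X=i) for i=0..1
P(X=0) = 128/78125
P(X=1) = 1344/78125
Sum = 1472/78125

P(X ≤ 1) = 1472/78125 ≈ 1.88%


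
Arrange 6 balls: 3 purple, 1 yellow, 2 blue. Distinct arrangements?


6!/(3!×1!×2!) = 60

60


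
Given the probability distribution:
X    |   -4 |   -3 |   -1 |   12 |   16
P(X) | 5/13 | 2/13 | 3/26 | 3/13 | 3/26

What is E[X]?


E[X] = Σ x·P(X=x)
= (-4)×(5/13) + (-3)×(2/13) + (-1)×(3/26) + (12)×(3/13) + (16)×(3/26)
= 5/2

E[X] = 5/2


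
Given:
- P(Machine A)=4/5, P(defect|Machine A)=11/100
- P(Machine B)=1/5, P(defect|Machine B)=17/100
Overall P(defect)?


P(B) = Σ P(B|Aᵢ)×P(Aᵢ)
  11/100×4/5 = 11/125
  17/100×1/5 = 17/500
Sum = 61/500

P(defect) = 61/500 ≈ 12.20%


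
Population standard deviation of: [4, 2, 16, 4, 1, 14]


Mean = 41/6
  (4-41/6)²=289/36
  (2-41/6)²=841/36
  (16-41/6)²=3025/36
  (4-41/6)²=289/36
  (1-41/6)²=1225/36
  (14-41/6)²=1849/36
Σ(x-μ)² = 1253/6
σ² = (1253/6)/6 = 1253/36

σ = √(1253/36) ≈ 5.8996


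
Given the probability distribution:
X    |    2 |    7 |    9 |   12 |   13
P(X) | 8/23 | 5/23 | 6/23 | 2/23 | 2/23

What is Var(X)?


E[X] = 155/23
E[X²] = 1389/23
Var(X) = E[X²] - (E[X])² = 1389/23 - 24025/529 = 7922/529

Var(X) = 7922/529 ≈ 14.9754


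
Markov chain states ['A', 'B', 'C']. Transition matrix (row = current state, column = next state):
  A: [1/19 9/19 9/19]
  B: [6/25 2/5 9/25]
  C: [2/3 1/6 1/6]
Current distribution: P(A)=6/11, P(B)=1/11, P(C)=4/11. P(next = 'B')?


P(next=B) = Σᵢ P(now=i)×P(i→B)
= 6/11×9/19 + 1/11×2/5 + 4/11×1/6
= 54/209 + 2/55 + 2/33 = 1114/3135

P = 1114/3135 ≈ 0.3553


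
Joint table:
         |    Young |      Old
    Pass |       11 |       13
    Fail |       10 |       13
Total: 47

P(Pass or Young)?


P(Pass∨Young) = P(Pass) + P(Young) - P(Pass∧Young)
= (24 + 21 - 11)/47 = 34/47

P = 34/47 ≈ 72.34%


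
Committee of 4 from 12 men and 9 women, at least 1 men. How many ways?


Count by #men:
  1M,3W: C(12,1)×C(9,3)=1008
  2M,2W: C(12,2)×C(9,2)=2376
  3M,1W: C(12,3)×C(9,1)=1980
  4M,0W: C(12,4)×C(9,0)=495
Total = 5859

5859


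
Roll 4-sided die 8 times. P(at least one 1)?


P(no 1)^8 = (3/4)^8 = 6561/65536
P(≥1) = 1 - 6561/65536 = 58975/65536

P = 58975/65536 ≈ 89.99%


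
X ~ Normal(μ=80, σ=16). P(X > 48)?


z = (48-80)/16 = -2.0
P(X > 48) = 1 - P(Z ≤ -2.0) = 1 - 0.0228 = 0.9772

P(X > 48) ≈ 0.9772


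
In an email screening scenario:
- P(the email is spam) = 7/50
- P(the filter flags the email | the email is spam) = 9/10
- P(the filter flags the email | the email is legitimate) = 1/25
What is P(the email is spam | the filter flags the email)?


Using Bayes' theorem:
P(A|B) = P(B|A)·P(A) / P(B)

P(the filter flags the email) = 9/10 × 7/50 + 1/25 × 43/50
= 63/500 + 43/1250 = 401/2500

P(the email is spam|the filter flags the email) = (63/500) / (401/2500) = 315/401

P(the email is spam|the filter flags the email) = 315/401 ≈ 78.55%


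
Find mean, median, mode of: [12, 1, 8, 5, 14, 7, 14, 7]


Sorted: [1, 5, 7, 7, 8, 12, 14, 14]
Mean = 68/8 = 17/2
Median = 15/2
Freq: {12: 1, 1: 1, 8: 1, 5: 1, 14: 2, 7: 2}
Mode: [7, 14]

Mean=17/2, Median=15/2, Mode=[7, 14]


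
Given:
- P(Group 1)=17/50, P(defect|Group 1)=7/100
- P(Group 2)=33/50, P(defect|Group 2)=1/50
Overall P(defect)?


P(B) = Σ P(B|Aᵢ)×P(Aᵢ)
  7/100×17/50 = 119/5000
  1/50×33/50 = 33/2500
Sum = 37/1000

P(defect) = 37/1000 ≈ 3.70%


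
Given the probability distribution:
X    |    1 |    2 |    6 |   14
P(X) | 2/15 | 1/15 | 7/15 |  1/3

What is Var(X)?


E[X] = 116/15
E[X²] = 1238/15
Var(X) = E[X²] - (E[X])² = 1238/15 - 13456/225 = 5114/225

Var(X) = 5114/225 ≈ 22.7289


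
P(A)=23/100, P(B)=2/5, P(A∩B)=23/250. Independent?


P(A)×P(B) = 23/250
P(A∩B) = 23/250
Equal ✓ → Independent

Yes, independent


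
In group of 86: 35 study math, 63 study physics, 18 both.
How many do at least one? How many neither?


|A∪B| = 35+63-18 = 80
Neither = 86-80 = 6

At least one: 80; Neither: 6


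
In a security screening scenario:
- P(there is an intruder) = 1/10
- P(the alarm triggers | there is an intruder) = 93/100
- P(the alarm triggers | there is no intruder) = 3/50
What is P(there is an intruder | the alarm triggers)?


Using Bayes' theorem:
P(A|B) = P(B|A)·P(A) / P(B)

P(the alarm triggers) = 93/100 × 1/10 + 3/50 × 9/10
= 93/1000 + 27/500 = 147/1000

P(there is an intruder|the alarm triggers) = (93/1000) / (147/1000) = 31/49

P(there is an intruder|the alarm triggers) = 31/49 ≈ 63.27%


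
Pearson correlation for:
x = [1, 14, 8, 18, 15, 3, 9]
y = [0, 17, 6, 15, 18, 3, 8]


n=7, Σx=68, Σy=67, Σxy=907, Σx²=900, Σy²=947
r = (7×907 - 68×67)/√((7×900 - 68²)(7×947 - 67²))
= 1793/√(1676×2140) = 1793/√3586640 ≈ 1793/1893.8427 ≈ 0.9468

r ≈ 0.9468


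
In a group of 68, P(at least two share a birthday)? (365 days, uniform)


P(all different) = Π(365-i)/365 for i=0..67
= 0.001274
P(match) = 1 - 0.001274 = 0.998726

P ≈ 0.9987 ≈ 99.87%


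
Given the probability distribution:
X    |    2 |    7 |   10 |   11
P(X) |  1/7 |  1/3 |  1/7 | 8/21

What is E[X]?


E[X] = Σ x·P(X=x)
= (2)×(1/7) + (7)×(1/3) + (10)×(1/7) + (11)×(8/21)
= 173/21

E[X] = 173/21


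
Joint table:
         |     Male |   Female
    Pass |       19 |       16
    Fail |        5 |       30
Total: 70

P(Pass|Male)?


P(Pass|Male) = 19/(19+5) = 19/24

P = 19/24 ≈ 79.17%


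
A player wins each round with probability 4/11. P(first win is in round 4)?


Geometric: P(X=4) = (1-p)^(k-1)×p = (7/11)^3×4/11 = 1372/14641

P(X=4) = 1372/14641 ≈ 9.37%


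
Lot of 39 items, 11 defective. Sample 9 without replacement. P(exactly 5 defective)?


Hypergeometric: C(11,5)×C(28,4)/C(39,9)
= 462×20475/211915132 = 33075/740962

P(X=5) = 33075/740962 ≈ 4.46%


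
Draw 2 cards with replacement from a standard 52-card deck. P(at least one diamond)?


P(not a diamond) = 39/52 = 3/4
P(none in 2 draws) = (3/4)^2 = 9/16
P(≥1 diamond) = 1 - 9/16 = 7/16

P = 7/16 ≈ 43.75%


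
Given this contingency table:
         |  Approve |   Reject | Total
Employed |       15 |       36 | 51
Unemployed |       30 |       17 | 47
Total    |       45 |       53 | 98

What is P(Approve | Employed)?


P(Approve | Employed) = 15/(15+36) = 15/51 = 5/17

P(Approve|Employed) = 5/17 ≈ 29.41%


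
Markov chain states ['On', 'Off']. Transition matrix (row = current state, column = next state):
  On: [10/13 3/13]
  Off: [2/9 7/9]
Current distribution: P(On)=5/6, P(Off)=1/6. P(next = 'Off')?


P(next=Off) = Σᵢ P(now=i)×P(i→Off)
= 5/6×3/13 + 1/6×7/9
= 5/26 + 7/54 = 113/351

P = 113/351 ≈ 0.3219


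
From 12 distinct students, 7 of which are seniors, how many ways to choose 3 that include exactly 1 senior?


Choose 1 of the 7 seniors and 2 of the other 5 students:
C(7,1)×C(5,2) = 7×10 = 70

70


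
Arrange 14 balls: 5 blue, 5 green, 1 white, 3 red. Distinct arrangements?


14!/(5!×5!×1!×3!) = 1009008

1009008


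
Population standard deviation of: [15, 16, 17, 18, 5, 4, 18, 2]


Mean = 95/8
  (15-95/8)²=625/64
  (16-95/8)²=1089/64
  (17-95/8)²=1681/64
  (18-95/8)²=2401/64
  (5-95/8)²=3025/64
  (4-95/8)²=3969/64
  (18-95/8)²=2401/64
  (2-95/8)²=6241/64
Σ(x-μ)² = 2679/8
σ² = (2679/8)/8 = 2679/64

σ = √(2679/64) ≈ 6.4699


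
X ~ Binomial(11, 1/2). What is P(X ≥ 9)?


P(X ≥ 9) = Σ P(X=i) for i=9..11
P(X=9) = 55/2048
P(X=10) = 11/2048
P(X=11) = 1/2048
Sum = 67/2048

P(X ≥ 9) = 67/2048 ≈ 3.27%


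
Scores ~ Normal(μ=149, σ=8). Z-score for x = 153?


z = (x - μ)/σ = (153 - 149)/8 = 0.5

z = 0.5


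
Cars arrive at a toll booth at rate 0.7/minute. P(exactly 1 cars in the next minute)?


Poisson(λ=0.7): P(X=1) = e^(-λ)×λ^k/k!
= e^(-0.7) × 0.7^1 / 1!
≈ 0.4965853038 × 0.7 / 1 ≈ 0.347610

P(X=1) ≈ 0.347610 ≈ 34.76%


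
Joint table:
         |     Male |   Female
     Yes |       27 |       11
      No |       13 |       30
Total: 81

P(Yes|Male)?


P(Yes|Male) = 27/(27+13) = 27/40

P = 27/40 ≈ 67.50%


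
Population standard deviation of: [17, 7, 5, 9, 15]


Mean = 53/5
  (17-53/5)²=1024/25
  (7-53/5)²=324/25
  (5-53/5)²=784/25
  (9-53/5)²=64/25
  (15-53/5)²=484/25
Σ(x-μ)² = 536/5
σ² = (536/5)/5 = 536/25

σ = √(536/25) ≈ 4.6303


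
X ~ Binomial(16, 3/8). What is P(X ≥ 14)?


P(X ≥ 14) = Σ P(X=i) for i=14..16
P(X=14) = 1793613375/35184372088832
P(X=15) = 71744535/17592186044416
P(X=16) = 43046721/281474976710656
Sum = 15539866281/281474976710656

P(X ≥ 14) = 15539866281/281474976710656 ≈ 0.01%


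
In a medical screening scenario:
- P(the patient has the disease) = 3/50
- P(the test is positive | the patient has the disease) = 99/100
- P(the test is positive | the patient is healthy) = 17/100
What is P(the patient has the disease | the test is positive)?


Using Bayes' theorem:
P(A|B) = P(B|A)·P(A) / P(B)

P(the test is positive) = 99/100 × 3/50 + 17/100 × 47/50
= 297/5000 + 799/5000 = 137/625

P(the patient has the disease|the test is positive) = (297/5000) / (137/625) = 297/1096

P(the patient has the disease|the test is positive) = 297/1096 ≈ 27.10%


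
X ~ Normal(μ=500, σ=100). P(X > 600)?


z = (600-500)/100 = 1.0
P(X > 600) = 1 - P(Z ≤ 1.0) = 1 - 0.8413 = 0.1587

P(X > 600) ≈ 0.1587


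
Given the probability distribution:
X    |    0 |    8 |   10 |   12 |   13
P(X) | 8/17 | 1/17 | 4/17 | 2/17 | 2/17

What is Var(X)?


E[X] = 98/17
E[X²] = 1090/17
Var(X) = E[X²] - (E[X])² = 1090/17 - 9604/289 = 8926/289

Var(X) = 8926/289 ≈ 30.8858


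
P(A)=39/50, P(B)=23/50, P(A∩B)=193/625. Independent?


P(A)×P(B) = 897/2500
P(A∩B) = 193/625
Not equal → NOT independent

No, not independent


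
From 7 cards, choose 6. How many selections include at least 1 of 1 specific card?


Complement: C(7,6) - C(6,6) = 7 - 1 = 6

6


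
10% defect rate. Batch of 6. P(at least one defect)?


P(all good) = (9/10)^6 = 531441/1000000
P(≥1 defect) = 468559/1000000

P = 468559/1000000 ≈ 46.86%


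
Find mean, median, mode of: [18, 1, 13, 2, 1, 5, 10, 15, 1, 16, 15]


Sorted: [1, 1, 1, 2, 5, 10, 13, 15, 15, 16, 18]
Mean = 97/11
Median = 10
Freq: {18: 1, 1: 3, 13: 1, 2: 1, 5: 1, 10: 1, 15: 2, 16: 1}
Mode: [1]

Mean=97/11, Median=10, Mode=1


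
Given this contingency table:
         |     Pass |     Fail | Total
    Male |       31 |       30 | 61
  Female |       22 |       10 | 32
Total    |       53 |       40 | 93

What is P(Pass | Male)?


P(Pass | Male) = 31/(31+30) = 31/61

P(Pass|Male) = 31/61 ≈ 50.82%


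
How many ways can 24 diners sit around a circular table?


Circular arrangements of 24 distinct objects: fix one position to break rotational symmetry.
(n-1)! = 23! = 25852016738884976640000

25852016738884976640000


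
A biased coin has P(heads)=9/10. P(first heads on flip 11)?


Geometric: P(X=11) = (1-p)^(k-1)×p = (1/10)^10×9/10 = 9/100000000000

P(X=11) = 9/100000000000 ≈ 0.00%


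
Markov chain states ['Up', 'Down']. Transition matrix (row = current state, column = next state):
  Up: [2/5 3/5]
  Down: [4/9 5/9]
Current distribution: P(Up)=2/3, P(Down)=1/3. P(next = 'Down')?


P(next=Down) = Σᵢ P(now=i)×P(i→Down)
= 2/3×3/5 + 1/3×5/9
= 2/5 + 5/27 = 79/135

P = 79/135 ≈ 0.5852


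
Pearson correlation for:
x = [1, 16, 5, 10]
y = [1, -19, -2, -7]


n=4, Σx=32, Σy=-27, Σxy=-383, Σx²=382, Σy²=415
r = (4×(-383) - 32×(-27))/√((4×382 - 32²)(4×415 - (-27)²))
= -668/√(504×931) = -668/√469224 ≈ -668/684.9993 ≈ -0.9752

r ≈ -0.9752


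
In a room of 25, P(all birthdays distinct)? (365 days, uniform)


P(all different) = Π(365-i)/365 for i=0..24
= (365/365)×(364/365)×...×(341/365)
= 0.431300

P ≈ 0.4313 ≈ 43.13%


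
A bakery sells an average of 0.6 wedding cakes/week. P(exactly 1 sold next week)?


Poisson(λ=0.6): P(X=1) = e^(-λ)×λ^k/k!
= e^(-0.6) × 0.6^1 / 1!
≈ 0.5488116361 × 0.6 / 1 ≈ 0.329287

P(X=1) ≈ 0.329287 ≈ 32.93%


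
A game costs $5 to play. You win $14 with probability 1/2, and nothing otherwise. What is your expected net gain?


E[gain] = (14-5)×1/2 + (-5)×1/2
= 9/2 - 5/2 = 2

Expected net gain = $2 ≈ $2.00


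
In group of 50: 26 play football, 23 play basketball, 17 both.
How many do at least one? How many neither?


|A∪B| = 26+23-17 = 32
Neither = 50-32 = 18

At least one: 32; Neither: 18


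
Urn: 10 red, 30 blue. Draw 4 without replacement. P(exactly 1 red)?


Hypergeometric: C(10,1)×C(30,3)/C(40,4)
= 10×4060/91390 = 4060/9139

P(X=1) = 4060/9139 ≈ 44.42%


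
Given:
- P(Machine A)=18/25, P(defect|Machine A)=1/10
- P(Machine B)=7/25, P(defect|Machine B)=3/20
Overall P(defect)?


P(B) = Σ P(B|Aᵢ)×P(Aᵢ)
  1/10×18/25 = 9/125
  3/20×7/25 = 21/500
Sum = 57/500

P(defect) = 57/500 ≈ 11.40%


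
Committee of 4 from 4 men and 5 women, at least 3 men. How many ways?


Count by #men:
  3M,1W: C(4,3)×C(5,1)=20
  4M,0W: C(4,4)×C(5,0)=1
Total = 21

21


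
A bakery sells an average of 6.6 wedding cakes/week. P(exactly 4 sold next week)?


Poisson(λ=6.6): P(X=4) = e^(-λ)×λ^k/k!
= e^(-6.6) × 6.6^4 / 4!
≈ 0.001360368038 × 1897.4736 / 24 ≈ 0.107553

P(X=4) ≈ 0.107553 ≈ 10.76%


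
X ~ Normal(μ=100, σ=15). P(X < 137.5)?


z = (137.5-100)/15 = 2.5
P(Z < 2.5) = 0.9938

P(X < 137.5) ≈ 0.9938


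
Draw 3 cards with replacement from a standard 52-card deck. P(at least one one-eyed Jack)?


P(not a one-eyed Jack) = 50/52 = 25/26
P(none in 3 draws) = (25/26)^3 = 15625/17576
P(≥1 one-eyed Jack) = 1 - 15625/17576 = 1951/17576

P = 1951/17576 ≈ 11.10%


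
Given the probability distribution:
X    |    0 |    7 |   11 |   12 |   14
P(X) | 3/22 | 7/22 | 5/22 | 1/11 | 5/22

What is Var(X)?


E[X] = 9
E[X²] = 1108/11
Var(X) = E[X²] - (E[X])² = 1108/11 - 81 = 217/11

Var(X) = 217/11 ≈ 19.7273


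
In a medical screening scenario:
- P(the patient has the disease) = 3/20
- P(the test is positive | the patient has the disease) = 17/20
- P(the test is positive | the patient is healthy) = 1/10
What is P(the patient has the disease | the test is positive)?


Using Bayes' theorem:
P(A|B) = P(B|A)·P(A) / P(B)

P(the test is positive) = 17/20 × 3/20 + 1/10 × 17/20
= 51/400 + 17/200 = 17/80

P(the patient has the disease|the test is positive) = (51/400) / (17/80) = 3/5

P(the patient has the disease|the test is positive) = 3/5 ≈ 60.00%


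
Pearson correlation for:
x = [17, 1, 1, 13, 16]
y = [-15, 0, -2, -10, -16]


n=5, Σx=48, Σy=-43, Σxy=-643, Σx²=716, Σy²=585
r = (5×(-643) - 48×(-43))/√((5×716 - 48²)(5×585 - (-43)²))
= -1151/√(1276×1076) = -1151/√1372976 ≈ -1151/1171.7406 ≈ -0.9823

r ≈ -0.9823


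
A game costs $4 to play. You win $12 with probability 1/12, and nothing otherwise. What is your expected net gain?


E[gain] = (12-4)×1/12 + (-4)×11/12
= 2/3 - 11/3 = -3

Expected net gain = $-3 ≈ $-3.00


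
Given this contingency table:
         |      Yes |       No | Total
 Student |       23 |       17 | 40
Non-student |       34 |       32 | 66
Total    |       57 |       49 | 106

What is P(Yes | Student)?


P(Yes | Student) = 23/(23+17) = 23/40

P(Yes|Student) = 23/40 ≈ 57.50%


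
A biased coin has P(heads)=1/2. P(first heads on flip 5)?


Geometric: P(X=5) = (1-p)^(k-1)×p = (1/2)^4×1/2 = 1/32

P(X=5) = 1/32 ≈ 3.12%


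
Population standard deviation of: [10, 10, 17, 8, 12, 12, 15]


Mean = 84/7 = 12
  (10-12)²=4
  (10-12)²=4
  (17-12)²=25
  (8-12)²=16
  (12-12)²=0
  (12-12)²=0
  (15-12)²=9
Σ(x-μ)² = 58
σ² = 58/7

σ = √(58/7) ≈ 2.8785


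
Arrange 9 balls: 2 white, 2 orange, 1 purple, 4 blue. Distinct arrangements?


9!/(2!×2!×1!×4!) = 3780

3780


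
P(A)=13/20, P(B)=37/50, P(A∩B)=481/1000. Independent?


P(A)×P(B) = 481/1000
P(A∩B) = 481/1000
Equal ✓ → Independent

Yes, independent


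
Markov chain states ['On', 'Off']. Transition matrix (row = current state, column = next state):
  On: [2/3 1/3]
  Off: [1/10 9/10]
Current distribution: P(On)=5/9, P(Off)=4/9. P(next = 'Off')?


P(next=Off) = Σᵢ P(now=i)×P(i→Off)
= 5/9×1/3 + 4/9×9/10
= 5/27 + 2/5 = 79/135

P = 79/135 ≈ 0.5852


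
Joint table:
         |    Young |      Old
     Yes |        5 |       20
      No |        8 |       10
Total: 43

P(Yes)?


P(Yes) = (5+20)/43 = 25/43

P(Yes) = 25/43 ≈ 58.14%


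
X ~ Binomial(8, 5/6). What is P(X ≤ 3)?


P(X ≤ 3) = Σ P(X=i) for i=0..3
P(X=0) = 1/1679616
P(X=1) = 5/209952
P(X=2) = 175/419904
P(X=3) = 875/209952
Sum = 7741/1679616

P(X ≤ 3) = 7741/1679616 ≈ 0.46%


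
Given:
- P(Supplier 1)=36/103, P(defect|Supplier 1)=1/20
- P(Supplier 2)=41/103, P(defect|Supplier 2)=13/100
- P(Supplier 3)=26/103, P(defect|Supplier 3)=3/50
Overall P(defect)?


P(B) = Σ P(B|Aᵢ)×P(Aᵢ)
  1/20×36/103 = 9/515
  13/100×41/103 = 533/10300
  3/50×26/103 = 39/2575
Sum = 869/10300

P(defect) = 869/10300 ≈ 8.44%


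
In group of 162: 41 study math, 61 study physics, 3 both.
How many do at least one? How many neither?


|A∪B| = 41+61-3 = 99
Neither = 162-99 = 63

At least one: 99; Neither: 63


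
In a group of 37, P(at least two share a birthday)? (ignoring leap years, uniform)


P(all different) = Π(365-i)/365 for i=0..36
= 0.151266
P(match) = 1 - 0.151266 = 0.848734

P ≈ 0.8487 ≈ 84.87%


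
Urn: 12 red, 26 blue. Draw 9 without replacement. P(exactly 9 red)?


Hypergeometric: C(12,9)×C(26,0)/C(38,9)
= 220×1/163011640 = 1/740962

P(X=9) = 1/740962 ≈ 0.00%


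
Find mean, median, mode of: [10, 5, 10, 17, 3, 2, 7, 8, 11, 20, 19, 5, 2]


Sorted: [2, 2, 3, 5, 5, 7, 8, 10, 10, 11, 17, 19, 20]
Mean = 119/13
Median = 8
Freq: {10: 2, 5: 2, 17: 1, 3: 1, 2: 2, 7: 1, 8: 1, 11: 1, 20: 1, 19: 1}
Mode: [2, 5, 10]

Mean=119/13, Median=8, Mode=[2, 5, 10]
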